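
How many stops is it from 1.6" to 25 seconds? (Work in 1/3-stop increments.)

1.6 → 2 → 2.5 → 3.2 → 4 → 5 → 6 → 8 → 10 → 13 → 15 → 20 → 25 — count the steps: 12 third-stops = 4 stops.

4 stops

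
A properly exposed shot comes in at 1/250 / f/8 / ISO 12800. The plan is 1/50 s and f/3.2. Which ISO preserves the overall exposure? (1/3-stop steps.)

ISO 400

Shutter speed: 1/250 → 1/200 → 1/160 → 1/125 → 1/100 → 1/80 → 1/60 → 1/50 — 2 1/3 stops slower (brighter).
Aperture: f/8 → f/7.1 → f/6.3 → f/5.6 → f/5 → f/4.5 → f/4 → f/3.5 → f/3.2 — 2 2/3 stops larger aperture (brighter).
Net change so far: 5 stops brighter. Offset with the ISO: 12800 → 10000 → 8000 → 6400 → 5000 → 4000 → 3200 → 2500 → 2000 → 1600 → 1250 → 1000 → 800 → 640 → 500 → 400.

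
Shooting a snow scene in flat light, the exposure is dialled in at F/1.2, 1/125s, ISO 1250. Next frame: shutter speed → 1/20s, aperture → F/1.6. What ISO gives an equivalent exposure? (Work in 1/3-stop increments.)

ISO 320

Shutter speed: 1/125 → 1/100 → 1/80 → 1/60 → 1/50 → 1/40 → 1/30 → 1/25 → 1/20 — 2 2/3 stops longer (brighter).
Aperture: f/1.2 → f/1.4 → f/1.6 — 2/3 stop narrower (darker).
Net change so far: 2 stops brighter. Offset with the ISO: 1250 → 1000 → 800 → 640 → 500 → 400 → 320.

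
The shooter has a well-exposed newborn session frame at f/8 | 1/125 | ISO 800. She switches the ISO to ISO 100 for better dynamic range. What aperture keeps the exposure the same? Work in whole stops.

ISO: 800 → 400 → 200 → 100 — 3 stops dropped (darker).
Need 3 stops brighter from the aperture: f/8 → f/5.6 → f/4 → f/2.8.

f/2.8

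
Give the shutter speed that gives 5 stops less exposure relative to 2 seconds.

1/15s

Shutter speed: 2 → 1 → 1/2 → 1/4 → 1/8 → 1/15 — 5 stops faster (darker).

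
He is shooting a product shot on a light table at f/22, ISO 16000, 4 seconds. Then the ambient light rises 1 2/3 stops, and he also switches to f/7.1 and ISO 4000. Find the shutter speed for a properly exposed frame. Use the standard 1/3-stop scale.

Scene light: 1 2/3 stops brighter.
Aperture: f/22 → f/20 → f/18 → f/16 → f/14 → f/13 → f/11 → f/10 → f/9 → f/8 → f/7.1 — 3 1/3 stops wider (brighter).
ISO: 16000 → 12800 → 10000 → 8000 → 6400 → 5000 → 4000 — 2 stops lower (darker).
Net so far: 3 stops brighter. Shutter speed: 4 → 3.2 → 2.5 → 2 → 1.6 → 1.3 → 1 → 0.8 → 0.6 → 0.5.

0.5 s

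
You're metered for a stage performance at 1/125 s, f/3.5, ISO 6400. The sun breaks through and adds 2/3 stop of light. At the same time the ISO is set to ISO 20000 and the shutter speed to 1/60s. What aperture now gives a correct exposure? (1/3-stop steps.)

f/11

Scene light: 2/3 stop brighter.
ISO: 6400 → 8000 → 10000 → 12800 → 16000 → 20000 — 1 2/3 stops raised (brighter).
Shutter speed: 1/125 → 1/100 → 1/80 → 1/60 — 1 stop slower (brighter).
Net so far: 3 1/3 stops brighter. Aperture: f/3.5 → f/4 → f/4.5 → f/5 → f/5.6 → f/6.3 → f/7.1 → f/8 → f/9 → f/10 → f/11.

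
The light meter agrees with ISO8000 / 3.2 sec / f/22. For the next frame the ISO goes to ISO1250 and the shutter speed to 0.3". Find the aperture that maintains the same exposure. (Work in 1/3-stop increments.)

ISO: 8000 → 6400 → 5000 → 4000 → 3200 → 2500 → 2000 → 1600 → 1250 — 2 2/3 stops dropped (darker).
Shutter speed: 3.2 → 2.5 → 2 → 1.6 → 1.3 → 1 → 0.8 → 0.6 → 0.5 → 0.4 → 0.3 — 3 1/3 stops faster (darker).
Net change so far: 6 stops darker. Offset with the aperture: f/22 → f/20 → f/18 → f/16 → f/14 → f/13 → f/11 → f/10 → f/9 → f/8 → f/7.1 → f/6.3 → f/5.6 → f/5 → f/4.5 → f/4 → f/3.5 → f/3.2 → f/2.8.

f/2.8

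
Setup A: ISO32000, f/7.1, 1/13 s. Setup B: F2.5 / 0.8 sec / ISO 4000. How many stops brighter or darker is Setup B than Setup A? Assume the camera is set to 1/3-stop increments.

3 1/3 stops brighter

Aperture: f/7.1 → f/6.3 → f/5.6 → f/5 → f/4.5 → f/4 → f/3.5 → f/3.2 → f/2.8 → f/2.5 — 3 stops wider (brighter).
Shutter speed: 1/13 → 1/10 → 1/8 → 1/6 → 1/5 → 1/4 → 0.3 → 0.4 → 0.5 → 0.6 → 0.8 — 3 1/3 stops slower (brighter).
ISO: 32000 → 25600 → 20000 → 16000 → 12800 → 10000 → 8000 → 6400 → 5000 → 4000 — 3 stops dropped (darker).
Net: +3 +3 1/3 −3 = +3 1/3 stops.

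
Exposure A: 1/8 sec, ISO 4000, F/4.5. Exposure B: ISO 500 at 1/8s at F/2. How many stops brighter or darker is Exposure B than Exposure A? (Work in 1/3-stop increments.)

2/3 stop darker

Aperture: f/4.5 → f/4 → f/3.5 → f/3.2 → f/2.8 → f/2.5 → f/2.2 → f/2 — 2 1/3 stops larger aperture (brighter).
Shutter speed: unchanged.
ISO: 4000 → 3200 → 2500 → 2000 → 1600 → 1250 → 1000 → 800 → 640 → 500 — 3 stops dropped (darker).
Net: +2 1/3 −3 = −2/3 stops.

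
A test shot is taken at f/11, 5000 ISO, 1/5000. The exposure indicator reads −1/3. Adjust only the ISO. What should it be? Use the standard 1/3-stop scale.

ISO 6400

Underexposed by 1/3 stop → need 1/3 stop brighter.
ISO: 5000 → 6400.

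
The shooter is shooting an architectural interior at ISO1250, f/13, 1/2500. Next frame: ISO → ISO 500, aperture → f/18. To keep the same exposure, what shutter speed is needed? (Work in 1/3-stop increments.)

ISO: 1250 → 1000 → 800 → 640 → 500 — 1 1/3 stops dropped (darker).
Aperture: f/13 → f/14 → f/16 → f/18 — 1 stop smaller aperture (darker).
Net change so far: 2 1/3 stops darker. Offset with the shutter speed: 1/2500 → 1/2000 → 1/1600 → 1/1250 → 1/1000 → 1/800 → 1/640 → 1/500.

1/500s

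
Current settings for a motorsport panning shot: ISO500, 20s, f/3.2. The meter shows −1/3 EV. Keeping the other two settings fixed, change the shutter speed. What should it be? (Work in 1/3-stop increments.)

Underexposed by 1/3 stop → need 1/3 stop brighter.
Shutter speed: 20 → 25.

25 s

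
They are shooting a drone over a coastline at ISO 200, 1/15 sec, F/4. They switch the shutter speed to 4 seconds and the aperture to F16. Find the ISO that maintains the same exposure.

ISO 50

Shutter speed: 1/15 → 1/8 → 1/4 → 1/2 → 1 → 2 → 4 — 6 stops slower (brighter).
Aperture: f/4 → f/5.6 → f/8 → f/11 → f/16 — 4 stops smaller aperture (darker).
Net change so far: 2 stops brighter. Offset with the ISO: 200 → 100 → 50.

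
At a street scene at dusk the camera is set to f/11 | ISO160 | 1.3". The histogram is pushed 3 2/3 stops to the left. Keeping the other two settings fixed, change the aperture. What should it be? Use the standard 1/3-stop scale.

f/3.2

Underexposed by 3 2/3 stops → need 3 2/3 stops brighter.
Aperture: f/11 → f/10 → f/9 → f/8 → f/7.1 → f/6.3 → f/5.6 → f/5 → f/4.5 → f/4 → f/3.5 → f/3.2.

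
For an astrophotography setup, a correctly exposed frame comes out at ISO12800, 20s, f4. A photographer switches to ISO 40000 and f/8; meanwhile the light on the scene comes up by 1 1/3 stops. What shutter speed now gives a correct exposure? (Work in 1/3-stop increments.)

10 s

Scene light: 1 1/3 stops brighter.
ISO: 12800 → 16000 → 20000 → 25600 → 32000 → 40000 — 1 2/3 stops higher (brighter).
Aperture: f/4 → f/4.5 → f/5 → f/5.6 → f/6.3 → f/7.1 → f/8 — 2 stops smaller aperture (darker).
Net so far: 1 stop brighter. Shutter speed: 20 → 15 → 13 → 10.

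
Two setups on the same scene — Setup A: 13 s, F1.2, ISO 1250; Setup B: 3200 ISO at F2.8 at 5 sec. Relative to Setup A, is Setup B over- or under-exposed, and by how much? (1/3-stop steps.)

Aperture: f/1.2 → f/1.4 → f/1.6 → f/1.8 → f/2 → f/2.2 → f/2.5 → f/2.8 — 2 1/3 stops stopped down (darker).
Shutter speed: 13 → 10 → 8 → 6 → 5 — 1 1/3 stops faster (darker).
ISO: 1250 → 1600 → 2000 → 2500 → 3200 — 1 1/3 stops higher (brighter).
Net: −2 1/3 −1 1/3 +1 1/3 = −2 1/3 stops.

2 1/3 stops darker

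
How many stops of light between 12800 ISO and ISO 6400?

12800 → 6400 — count the steps: 1 stop.

1 stop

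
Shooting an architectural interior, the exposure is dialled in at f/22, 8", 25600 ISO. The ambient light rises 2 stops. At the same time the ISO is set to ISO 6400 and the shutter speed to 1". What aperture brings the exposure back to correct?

f/8

Scene light: 2 stops brighter.
ISO: 25600 → 12800 → 6400 — 2 stops lower (darker).
Shutter speed: 8 → 4 → 2 → 1 — 3 stops shorter (darker).
Net so far: 3 stops darker. Aperture: f/22 → f/16 → f/11 → f/8.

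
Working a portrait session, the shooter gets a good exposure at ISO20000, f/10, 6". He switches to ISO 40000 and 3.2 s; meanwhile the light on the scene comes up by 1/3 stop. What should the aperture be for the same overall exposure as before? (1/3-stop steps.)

f/11

Scene light: 1/3 stop brighter.
ISO: 20000 → 25600 → 32000 → 40000 — 1 stop raised (brighter).
Shutter speed: 6 → 5 → 4 → 3.2 — 1 stop shorter (darker).
Net so far: 1/3 stop brighter. Aperture: f/10 → f/11.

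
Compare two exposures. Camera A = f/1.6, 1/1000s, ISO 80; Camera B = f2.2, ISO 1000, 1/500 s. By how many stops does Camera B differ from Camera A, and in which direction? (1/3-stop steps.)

Aperture: f/1.6 → f/1.8 → f/2 → f/2.2 — 1 stop stopped down (darker).
Shutter speed: 1/1000 → 1/800 → 1/640 → 1/500 — 1 stop longer (brighter).
ISO: 80 → 100 → 125 → 160 → 200 → 250 → 320 → 400 → 500 → 640 → 800 → 1000 — 3 2/3 stops raised (brighter).
Net: −1 +1 +3 2/3 = +3 2/3 stops.

3 2/3 stops brighter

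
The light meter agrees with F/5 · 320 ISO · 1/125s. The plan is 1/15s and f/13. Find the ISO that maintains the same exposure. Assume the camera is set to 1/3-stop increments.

ISO 250

Shutter speed: 1/125 → 1/100 → 1/80 → 1/60 → 1/50 → 1/40 → 1/30 → 1/25 → 1/20 → 1/15 — 3 stops longer (brighter).
Aperture: f/5 → f/5.6 → f/6.3 → f/7.1 → f/8 → f/9 → f/10 → f/11 → f/13 — 2 2/3 stops narrower (darker).
Net change so far: 1/3 stop brighter. Offset with the ISO: 320 → 250.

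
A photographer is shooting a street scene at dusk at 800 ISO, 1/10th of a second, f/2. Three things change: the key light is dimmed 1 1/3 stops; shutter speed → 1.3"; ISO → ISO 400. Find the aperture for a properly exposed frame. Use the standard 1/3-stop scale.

Scene light: 1 1/3 stops darker.
Shutter speed: 1/10 → 1/8 → 1/6 → 1/5 → 1/4 → 0.3 → 0.4 → 0.5 → 0.6 → 0.8 → 1 → 1.3 — 3 2/3 stops slower (brighter).
ISO: 800 → 640 → 500 → 400 — 1 stop lower (darker).
Net so far: 1 1/3 stops brighter. Aperture: f/2 → f/2.2 → f/2.5 → f/2.8 → f/3.2.

f/3.2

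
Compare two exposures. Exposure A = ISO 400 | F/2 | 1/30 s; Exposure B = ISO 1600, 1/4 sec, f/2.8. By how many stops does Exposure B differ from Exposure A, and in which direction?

Aperture: f/2 → f/2.8 — 1 stop stopped down (darker).
Shutter speed: 1/30 → 1/15 → 1/8 → 1/4 — 3 stops longer (brighter).
ISO: 400 → 800 → 1600 — 2 stops higher (brighter).
Net: −1 +3 +2 = +4 stops.

4 stops brighter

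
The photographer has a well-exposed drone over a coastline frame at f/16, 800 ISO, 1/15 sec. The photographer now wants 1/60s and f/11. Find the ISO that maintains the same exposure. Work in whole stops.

ISO 1600

Shutter speed: 1/15 → 1/30 → 1/60 — 2 stops shorter (darker).
Aperture: f/16 → f/11 — 1 stop wider (brighter).
Net change so far: 1 stop darker. Offset with the ISO: 800 → 1600.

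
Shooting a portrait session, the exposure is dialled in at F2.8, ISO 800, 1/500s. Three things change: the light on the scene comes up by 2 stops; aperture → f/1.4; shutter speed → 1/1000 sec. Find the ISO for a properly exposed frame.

Scene light: 2 stops brighter.
Aperture: f/2.8 → f/2 → f/1.4 — 2 stops wider (brighter).
Shutter speed: 1/500 → 1/1000 — 1 stop shorter (darker).
Net so far: 3 stops brighter. ISO: 800 → 400 → 200 → 100.

ISO 100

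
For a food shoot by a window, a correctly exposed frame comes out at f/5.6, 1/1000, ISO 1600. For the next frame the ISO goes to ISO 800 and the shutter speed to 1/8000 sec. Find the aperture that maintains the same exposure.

f/1.4

ISO: 1600 → 800 — 1 stop lower (darker).
Shutter speed: 1/1000 → 1/2000 → 1/4000 → 1/8000 — 3 stops faster (darker).
Net change so far: 4 stops darker. Offset with the aperture: f/5.6 → f/4 → f/2.8 → f/2 → f/1.4.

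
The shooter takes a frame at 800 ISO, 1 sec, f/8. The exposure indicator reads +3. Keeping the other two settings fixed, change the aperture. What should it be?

f/22

Overexposed by 3 stops → need 3 stops darker.
Aperture: f/8 → f/11 → f/16 → f/22.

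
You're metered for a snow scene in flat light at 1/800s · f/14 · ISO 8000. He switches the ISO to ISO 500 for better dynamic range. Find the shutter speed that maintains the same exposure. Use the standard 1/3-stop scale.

1/50s

ISO: 8000 → 6400 → 5000 → 4000 → 3200 → 2500 → 2000 → 1600 → 1250 → 1000 → 800 → 640 → 500 — 4 stops lower (darker).
Need 4 stops brighter from the shutter speed: 1/800 → 1/640 → 1/500 → 1/400 → 1/320 → 1/250 → 1/200 → 1/160 → 1/125 → 1/100 → 1/80 → 1/60 → 1/50.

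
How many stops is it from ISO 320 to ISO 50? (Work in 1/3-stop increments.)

2 2/3 stops

320 → 250 → 200 → 160 → 125 → 100 → 80 → 64 → 50 — count the steps: 8 third-stops = 2 2/3 stops.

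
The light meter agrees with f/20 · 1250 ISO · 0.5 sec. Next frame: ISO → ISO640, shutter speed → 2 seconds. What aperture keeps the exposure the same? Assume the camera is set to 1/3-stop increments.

f/29

ISO: 1250 → 1000 → 800 → 640 — 1 stop lower (darker).
Shutter speed: 0.5 → 0.6 → 0.8 → 1 → 1.3 → 1.6 → 2 — 2 stops slower (brighter).
Net change so far: 1 stop brighter. Offset with the aperture: f/20 → f/22 → f/25 → f/29.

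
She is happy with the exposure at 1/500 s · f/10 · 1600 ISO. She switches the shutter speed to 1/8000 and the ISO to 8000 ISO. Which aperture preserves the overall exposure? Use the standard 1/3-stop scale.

Shutter speed: 1/500 → 1/640 → 1/800 → 1/1000 → 1/1250 → 1/1600 → 1/2000 → 1/2500 → 1/3200 → 1/4000 → 1/5000 → 1/6400 → 1/8000 — 4 stops faster (darker).
ISO: 1600 → 2000 → 2500 → 3200 → 4000 → 5000 → 6400 → 8000 — 2 1/3 stops higher (brighter).
Net change so far: 1 2/3 stops darker. Offset with the aperture: f/10 → f/9 → f/8 → f/7.1 → f/6.3 → f/5.6.

f/5.6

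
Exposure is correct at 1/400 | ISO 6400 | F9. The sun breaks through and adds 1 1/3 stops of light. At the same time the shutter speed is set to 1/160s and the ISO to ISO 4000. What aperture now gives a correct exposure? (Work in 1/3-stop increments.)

f/18

Scene light: 1 1/3 stops brighter.
Shutter speed: 1/400 → 1/320 → 1/250 → 1/200 → 1/160 — 1 1/3 stops longer (brighter).
ISO: 6400 → 5000 → 4000 — 2/3 stop dropped (darker).
Net so far: 2 stops brighter. Aperture: f/9 → f/10 → f/11 → f/13 → f/14 → f/16 → f/18.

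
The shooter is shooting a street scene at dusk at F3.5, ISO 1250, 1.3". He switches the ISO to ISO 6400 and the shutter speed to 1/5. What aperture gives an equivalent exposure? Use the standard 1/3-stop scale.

ISO: 1250 → 1600 → 2000 → 2500 → 3200 → 4000 → 5000 → 6400 — 2 1/3 stops higher (brighter).
Shutter speed: 1.3 → 1 → 0.8 → 0.6 → 0.5 → 0.4 → 0.3 → 1/4 → 1/5 — 2 2/3 stops faster (darker).
Net change so far: 1/3 stop darker. Offset with the aperture: f/3.5 → f/3.2.

f/3.2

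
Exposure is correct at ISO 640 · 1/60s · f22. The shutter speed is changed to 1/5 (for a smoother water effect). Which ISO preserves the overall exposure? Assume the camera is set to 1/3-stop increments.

ISO 50

Shutter speed: 1/60 → 1/50 → 1/40 → 1/30 → 1/25 → 1/20 → 1/15 → 1/13 → 1/10 → 1/8 → 1/6 → 1/5 — 3 2/3 stops longer (brighter).
Need 3 2/3 stops darker from the ISO: 640 → 500 → 400 → 320 → 250 → 200 → 160 → 125 → 100 → 80 → 64 → 50.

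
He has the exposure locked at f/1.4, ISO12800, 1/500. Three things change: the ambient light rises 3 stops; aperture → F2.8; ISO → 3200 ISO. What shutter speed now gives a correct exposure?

Scene light: 3 stops brighter.
Aperture: f/1.4 → f/2 → f/2.8 — 2 stops stopped down (darker).
ISO: 12800 → 6400 → 3200 — 2 stops dropped (darker).
Net so far: 1 stop darker. Shutter speed: 1/500 → 1/250.

1/250s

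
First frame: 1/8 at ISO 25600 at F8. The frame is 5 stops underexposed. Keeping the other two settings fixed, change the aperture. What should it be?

f/1.4

Underexposed by 5 stops → need 5 stops brighter.
Aperture: f/8 → f/5.6 → f/4 → f/2.8 → f/2 → f/1.4.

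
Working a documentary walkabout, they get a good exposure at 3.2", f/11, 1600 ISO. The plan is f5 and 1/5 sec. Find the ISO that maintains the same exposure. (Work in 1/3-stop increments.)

ISO 5000

Aperture: f/11 → f/10 → f/9 → f/8 → f/7.1 → f/6.3 → f/5.6 → f/5 — 2 1/3 stops opened up (brighter).
Shutter speed: 3.2 → 2.5 → 2 → 1.6 → 1.3 → 1 → 0.8 → 0.6 → 0.5 → 0.4 → 0.3 → 1/4 → 1/5 — 4 stops faster (darker).
Net change so far: 1 2/3 stops darker. Offset with the ISO: 1600 → 2000 → 2500 → 3200 → 4000 → 5000.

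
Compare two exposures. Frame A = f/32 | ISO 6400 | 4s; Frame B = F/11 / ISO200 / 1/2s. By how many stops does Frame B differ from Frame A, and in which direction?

5 stops darker

Aperture: f/32 → f/22 → f/16 → f/11 — 3 stops opened up (brighter).
Shutter speed: 4 → 2 → 1 → 1/2 — 3 stops faster (darker).
ISO: 6400 → 3200 → 1600 → 800 → 400 → 200 — 5 stops lower (darker).
Net: +3 −3 −5 = −5 stops.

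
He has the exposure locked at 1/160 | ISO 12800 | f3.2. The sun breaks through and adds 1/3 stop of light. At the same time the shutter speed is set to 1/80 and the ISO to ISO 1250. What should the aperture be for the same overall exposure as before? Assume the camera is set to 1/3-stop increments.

f/1.6

Scene light: 1/3 stop brighter.
Shutter speed: 1/160 → 1/125 → 1/100 → 1/80 — 1 stop slower (brighter).
ISO: 12800 → 10000 → 8000 → 6400 → 5000 → 4000 → 3200 → 2500 → 2000 → 1600 → 1250 — 3 1/3 stops dropped (darker).
Net so far: 2 stops darker. Aperture: f/3.2 → f/2.8 → f/2.5 → f/2.2 → f/2 → f/1.8 → f/1.6.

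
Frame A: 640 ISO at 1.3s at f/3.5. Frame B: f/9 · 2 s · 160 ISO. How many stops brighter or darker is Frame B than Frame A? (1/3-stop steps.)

Aperture: f/3.5 → f/4 → f/4.5 → f/5 → f/5.6 → f/6.3 → f/7.1 → f/8 → f/9 — 2 2/3 stops narrower (darker).
Shutter speed: 1.3 → 1.6 → 2 — 2/3 stop longer (brighter).
ISO: 640 → 500 → 400 → 320 → 250 → 200 → 160 — 2 stops dropped (darker).
Net: −2 2/3 +2/3 −2 = −4 stops.

4 stops darker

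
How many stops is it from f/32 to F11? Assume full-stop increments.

3 stops

f/32 → f/22 → f/16 → f/11 — count the steps: 3 stops.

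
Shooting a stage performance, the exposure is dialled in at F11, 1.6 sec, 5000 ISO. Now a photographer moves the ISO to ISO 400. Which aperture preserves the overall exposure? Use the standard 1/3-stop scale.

f/3.2

ISO: 5000 → 4000 → 3200 → 2500 → 2000 → 1600 → 1250 → 1000 → 800 → 640 → 500 → 400 — 3 2/3 stops dropped (darker).
Need 3 2/3 stops brighter from the aperture: f/11 → f/10 → f/9 → f/8 → f/7.1 → f/6.3 → f/5.6 → f/5 → f/4.5 → f/4 → f/3.5 → f/3.2.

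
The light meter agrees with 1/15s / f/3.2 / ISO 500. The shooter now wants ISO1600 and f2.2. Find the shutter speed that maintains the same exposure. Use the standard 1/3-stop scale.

1/100s

ISO: 500 → 640 → 800 → 1000 → 1250 → 1600 — 1 2/3 stops raised (brighter).
Aperture: f/3.2 → f/2.8 → f/2.5 → f/2.2 — 1 stop larger aperture (brighter).
Net change so far: 2 2/3 stops brighter. Offset with the shutter speed: 1/15 → 1/20 → 1/25 → 1/30 → 1/40 → 1/50 → 1/60 → 1/80 → 1/100.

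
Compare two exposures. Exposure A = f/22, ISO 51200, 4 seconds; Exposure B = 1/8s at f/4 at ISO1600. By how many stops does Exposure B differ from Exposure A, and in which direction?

Aperture: f/22 → f/16 → f/11 → f/8 → f/5.6 → f/4 — 5 stops wider (brighter).
Shutter speed: 4 → 2 → 1 → 1/2 → 1/4 → 1/8 — 5 stops shorter (darker).
ISO: 51200 → 25600 → 12800 → 6400 → 3200 → 1600 — 5 stops lower (darker).
Net: +5 −5 −5 = −5 stops.

5 stops darker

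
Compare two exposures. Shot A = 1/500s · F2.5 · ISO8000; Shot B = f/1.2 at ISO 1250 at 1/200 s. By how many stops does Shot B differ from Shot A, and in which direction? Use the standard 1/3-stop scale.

Aperture: f/2.5 → f/2.2 → f/2 → f/1.8 → f/1.6 → f/1.4 → f/1.2 — 2 stops larger aperture (brighter).
Shutter speed: 1/500 → 1/400 → 1/320 → 1/250 → 1/200 — 1 1/3 stops longer (brighter).
ISO: 8000 → 6400 → 5000 → 4000 → 3200 → 2500 → 2000 → 1600 → 1250 — 2 2/3 stops dropped (darker).
Net: +2 +1 1/3 −2 2/3 = +2/3 stops.

2/3 stop brighter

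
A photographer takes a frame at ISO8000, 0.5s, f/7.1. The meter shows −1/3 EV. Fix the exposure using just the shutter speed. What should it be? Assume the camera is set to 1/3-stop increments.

Underexposed by 1/3 stop → need 1/3 stop brighter.
Shutter speed: 0.5 → 0.6.

0.6 s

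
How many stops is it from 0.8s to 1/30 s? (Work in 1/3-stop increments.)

4 2/3 stops

0.8 → 0.6 → 0.5 → 0.4 → 0.3 → 1/4 → 1/5 → 1/6 → 1/8 → 1/10 → 1/13 → 1/15 → 1/20 → 1/25 → 1/30 — count the steps: 14 third-stops = 4 2/3 stops.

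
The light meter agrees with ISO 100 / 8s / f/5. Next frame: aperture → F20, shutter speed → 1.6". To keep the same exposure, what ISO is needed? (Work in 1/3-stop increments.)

Aperture: f/5 → f/5.6 → f/6.3 → f/7.1 → f/8 → f/9 → f/10 → f/11 → f/13 → f/14 → f/16 → f/18 → f/20 — 4 stops narrower (darker).
Shutter speed: 8 → 6 → 5 → 4 → 3.2 → 2.5 → 2 → 1.6 — 2 1/3 stops faster (darker).
Net change so far: 6 1/3 stops darker. Offset with the ISO: 100 → 125 → 160 → 200 → 250 → 320 → 400 → 500 → 640 → 800 → 1000 → 1250 → 1600 → 2000 → 2500 → 3200 → 4000 → 5000 → 6400 → 8000.

ISO 8000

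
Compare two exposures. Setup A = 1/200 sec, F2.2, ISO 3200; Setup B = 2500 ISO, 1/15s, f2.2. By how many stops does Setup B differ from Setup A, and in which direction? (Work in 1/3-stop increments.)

3 1/3 stops brighter

Aperture: unchanged.
Shutter speed: 1/200 → 1/160 → 1/125 → 1/100 → 1/80 → 1/60 → 1/50 → 1/40 → 1/30 → 1/25 → 1/20 → 1/15 — 3 2/3 stops slower (brighter).
ISO: 3200 → 2500 — 1/3 stop dropped (darker).
Net: +3 2/3 −1/3 = +3 1/3 stops.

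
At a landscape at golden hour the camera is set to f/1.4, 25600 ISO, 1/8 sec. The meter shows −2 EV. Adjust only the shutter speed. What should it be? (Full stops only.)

1/2s

Underexposed by 2 stops → need 2 stops brighter.
Shutter speed: 1/8 → 1/4 → 1/2.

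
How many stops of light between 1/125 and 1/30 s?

2 stops

1/125 → 1/60 → 1/30 — count the steps: 2 stops.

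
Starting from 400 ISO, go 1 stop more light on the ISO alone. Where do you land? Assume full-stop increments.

ISO: 400 → 800 — 1 stop raised (brighter).

ISO 800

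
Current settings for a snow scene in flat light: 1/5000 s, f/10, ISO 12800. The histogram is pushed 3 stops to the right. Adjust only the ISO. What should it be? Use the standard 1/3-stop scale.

Overexposed by 3 stops → need 3 stops darker.
ISO: 12800 → 10000 → 8000 → 6400 → 5000 → 4000 → 3200 → 2500 → 2000 → 1600.

ISO 1600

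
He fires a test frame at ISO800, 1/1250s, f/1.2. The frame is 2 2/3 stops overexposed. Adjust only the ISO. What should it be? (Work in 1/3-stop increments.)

Overexposed by 2 2/3 stops → need 2 2/3 stops darker.
ISO: 800 → 640 → 500 → 400 → 320 → 250 → 200 → 160 → 125.

ISO 125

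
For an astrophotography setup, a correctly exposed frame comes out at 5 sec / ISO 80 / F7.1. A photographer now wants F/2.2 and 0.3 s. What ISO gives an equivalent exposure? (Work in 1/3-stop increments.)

ISO 125

Aperture: f/7.1 → f/6.3 → f/5.6 → f/5 → f/4.5 → f/4 → f/3.5 → f/3.2 → f/2.8 → f/2.5 → f/2.2 — 3 1/3 stops wider (brighter).
Shutter speed: 5 → 4 → 3.2 → 2.5 → 2 → 1.6 → 1.3 → 1 → 0.8 → 0.6 → 0.5 → 0.4 → 0.3 — 4 stops shorter (darker).
Net change so far: 2/3 stop darker. Offset with the ISO: 80 → 100 → 125.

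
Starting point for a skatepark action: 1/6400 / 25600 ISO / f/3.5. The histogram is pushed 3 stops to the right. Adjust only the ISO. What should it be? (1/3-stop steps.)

ISO 3200

Overexposed by 3 stops → need 3 stops darker.
ISO: 25600 → 20000 → 16000 → 12800 → 10000 → 8000 → 6400 → 5000 → 4000 → 3200.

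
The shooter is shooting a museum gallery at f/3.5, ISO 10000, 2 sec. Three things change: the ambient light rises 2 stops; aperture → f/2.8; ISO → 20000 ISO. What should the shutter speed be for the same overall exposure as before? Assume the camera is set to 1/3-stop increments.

1/6s

Scene light: 2 stops brighter.
Aperture: f/3.5 → f/3.2 → f/2.8 — 2/3 stop wider (brighter).
ISO: 10000 → 12800 → 16000 → 20000 — 1 stop raised (brighter).
Net so far: 3 2/3 stops brighter. Shutter speed: 2 → 1.6 → 1.3 → 1 → 0.8 → 0.6 → 0.5 → 0.4 → 0.3 → 1/4 → 1/5 → 1/6.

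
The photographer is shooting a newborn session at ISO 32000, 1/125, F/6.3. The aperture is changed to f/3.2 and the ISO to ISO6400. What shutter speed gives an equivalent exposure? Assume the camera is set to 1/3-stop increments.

Aperture: f/6.3 → f/5.6 → f/5 → f/4.5 → f/4 → f/3.5 → f/3.2 — 2 stops larger aperture (brighter).
ISO: 32000 → 25600 → 20000 → 16000 → 12800 → 10000 → 8000 → 6400 — 2 1/3 stops dropped (darker).
Net change so far: 1/3 stop darker. Offset with the shutter speed: 1/125 → 1/100.

1/100s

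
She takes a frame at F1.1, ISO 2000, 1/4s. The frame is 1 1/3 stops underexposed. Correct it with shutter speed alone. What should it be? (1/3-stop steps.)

Underexposed by 1 1/3 stops → need 1 1/3 stops brighter.
Shutter speed: 1/4 → 0.3 → 0.4 → 0.5 → 0.6.

0.6 s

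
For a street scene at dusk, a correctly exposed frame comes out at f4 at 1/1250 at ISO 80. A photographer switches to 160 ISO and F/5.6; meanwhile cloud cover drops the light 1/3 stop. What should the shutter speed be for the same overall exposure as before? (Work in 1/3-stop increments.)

1/1000s

Scene light: 1/3 stop darker.
ISO: 80 → 100 → 125 → 160 — 1 stop raised (brighter).
Aperture: f/4 → f/4.5 → f/5 → f/5.6 — 1 stop stopped down (darker).
Net so far: 1/3 stop darker. Shutter speed: 1/1250 → 1/1000.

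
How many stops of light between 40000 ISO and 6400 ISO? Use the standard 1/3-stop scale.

40000 → 32000 → 25600 → 20000 → 16000 → 12800 → 10000 → 8000 → 6400 — count the steps: 8 third-stops = 2 2/3 stops.

2 2/3 stops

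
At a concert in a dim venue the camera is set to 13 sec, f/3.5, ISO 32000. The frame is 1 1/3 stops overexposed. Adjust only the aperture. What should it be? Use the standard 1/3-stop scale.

Overexposed by 1 1/3 stops → need 1 1/3 stops darker.
Aperture: f/3.5 → f/4 → f/4.5 → f/5 → f/5.6.

f/5.6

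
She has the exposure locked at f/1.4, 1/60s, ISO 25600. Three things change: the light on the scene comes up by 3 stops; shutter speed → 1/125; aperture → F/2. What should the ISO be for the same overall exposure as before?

Scene light: 3 stops brighter.
Shutter speed: 1/60 → 1/125 — 1 stop shorter (darker).
Aperture: f/1.4 → f/2 — 1 stop stopped down (darker).
Net so far: 1 stop brighter. ISO: 25600 → 12800.

ISO 12800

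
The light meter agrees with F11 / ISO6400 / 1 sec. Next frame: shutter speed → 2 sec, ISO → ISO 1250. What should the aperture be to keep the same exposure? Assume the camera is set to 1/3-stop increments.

f/7.1

Shutter speed: 1 → 1.3 → 1.6 → 2 — 1 stop longer (brighter).
ISO: 6400 → 5000 → 4000 → 3200 → 2500 → 2000 → 1600 → 1250 — 2 1/3 stops dropped (darker).
Net change so far: 1 1/3 stops darker. Offset with the aperture: f/11 → f/10 → f/9 → f/8 → f/7.1.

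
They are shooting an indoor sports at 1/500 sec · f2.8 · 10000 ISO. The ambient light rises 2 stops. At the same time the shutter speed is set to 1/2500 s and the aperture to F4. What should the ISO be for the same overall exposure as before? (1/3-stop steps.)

ISO 25600

Scene light: 2 stops brighter.
Shutter speed: 1/500 → 1/640 → 1/800 → 1/1000 → 1/1250 → 1/1600 → 1/2000 → 1/2500 — 2 1/3 stops shorter (darker).
Aperture: f/2.8 → f/3.2 → f/3.5 → f/4 — 1 stop stopped down (darker).
Net so far: 1 1/3 stops darker. ISO: 10000 → 12800 → 16000 → 20000 → 25600.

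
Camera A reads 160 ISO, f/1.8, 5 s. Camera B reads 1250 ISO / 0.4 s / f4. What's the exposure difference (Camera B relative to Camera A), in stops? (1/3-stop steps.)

Aperture: f/1.8 → f/2 → f/2.2 → f/2.5 → f/2.8 → f/3.2 → f/3.5 → f/4 — 2 1/3 stops smaller aperture (darker).
Shutter speed: 5 → 4 → 3.2 → 2.5 → 2 → 1.6 → 1.3 → 1 → 0.8 → 0.6 → 0.5 → 0.4 — 3 2/3 stops shorter (darker).
ISO: 160 → 200 → 250 → 320 → 400 → 500 → 640 → 800 → 1000 → 1250 — 3 stops higher (brighter).
Net: −2 1/3 −3 2/3 +3 = −3 stops.

3 stops darker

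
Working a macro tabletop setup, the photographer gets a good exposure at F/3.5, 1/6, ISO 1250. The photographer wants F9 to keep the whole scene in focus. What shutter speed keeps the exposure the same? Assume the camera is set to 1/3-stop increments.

1 s

Aperture: f/3.5 → f/4 → f/4.5 → f/5 → f/5.6 → f/6.3 → f/7.1 → f/8 → f/9 — 2 2/3 stops smaller aperture (darker).
Need 2 2/3 stops brighter from the shutter speed: 1/6 → 1/5 → 1/4 → 0.3 → 0.4 → 0.5 → 0.6 → 0.8 → 1.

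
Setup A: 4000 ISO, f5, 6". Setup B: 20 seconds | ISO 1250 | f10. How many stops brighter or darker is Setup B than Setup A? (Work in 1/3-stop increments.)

Aperture: f/5 → f/5.6 → f/6.3 → f/7.1 → f/8 → f/9 → f/10 — 2 stops stopped down (darker).
Shutter speed: 6 → 8 → 10 → 13 → 15 → 20 — 1 2/3 stops slower (brighter).
ISO: 4000 → 3200 → 2500 → 2000 → 1600 → 1250 — 1 2/3 stops lower (darker).
Net: −2 +1 2/3 −1 2/3 = −2 stops.

2 stops darker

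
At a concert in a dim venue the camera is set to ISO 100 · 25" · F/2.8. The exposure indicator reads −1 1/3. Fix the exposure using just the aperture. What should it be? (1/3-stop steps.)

Underexposed by 1 1/3 stops → need 1 1/3 stops brighter.
Aperture: f/2.8 → f/2.5 → f/2.2 → f/2 → f/1.8.

f/1.8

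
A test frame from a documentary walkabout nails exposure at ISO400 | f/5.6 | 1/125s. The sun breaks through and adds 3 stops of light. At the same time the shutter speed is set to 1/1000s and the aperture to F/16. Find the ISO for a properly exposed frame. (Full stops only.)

ISO 3200

Scene light: 3 stops brighter.
Shutter speed: 1/125 → 1/250 → 1/500 → 1/1000 — 3 stops shorter (darker).
Aperture: f/5.6 → f/8 → f/11 → f/16 — 3 stops narrower (darker).
Net so far: 3 stops darker. ISO: 400 → 800 → 1600 → 3200.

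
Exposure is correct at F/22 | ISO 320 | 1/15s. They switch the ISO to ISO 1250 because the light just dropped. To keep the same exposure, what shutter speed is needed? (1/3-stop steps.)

1/60s

ISO: 320 → 400 → 500 → 640 → 800 → 1000 → 1250 — 2 stops higher (brighter).
Need 2 stops darker from the shutter speed: 1/15 → 1/20 → 1/25 → 1/30 → 1/40 → 1/50 → 1/60.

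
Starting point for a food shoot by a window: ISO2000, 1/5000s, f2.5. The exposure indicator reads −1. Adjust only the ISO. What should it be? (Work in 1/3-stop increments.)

ISO 4000

Underexposed by 1 stop → need 1 stop brighter.
ISO: 2000 → 2500 → 3200 → 4000.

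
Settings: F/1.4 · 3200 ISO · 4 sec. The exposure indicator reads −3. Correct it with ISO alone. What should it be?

ISO 25600

Underexposed by 3 stops → need 3 stops brighter.
ISO: 3200 → 6400 → 12800 → 25600.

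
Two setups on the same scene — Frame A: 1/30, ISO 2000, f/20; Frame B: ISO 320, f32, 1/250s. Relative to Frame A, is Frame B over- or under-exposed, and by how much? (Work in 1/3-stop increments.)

7 stops darker

Aperture: f/20 → f/22 → f/25 → f/29 → f/32 — 1 1/3 stops smaller aperture (darker).
Shutter speed: 1/30 → 1/40 → 1/50 → 1/60 → 1/80 → 1/100 → 1/125 → 1/160 → 1/200 → 1/250 — 3 stops shorter (darker).
ISO: 2000 → 1600 → 1250 → 1000 → 800 → 640 → 500 → 400 → 320 — 2 2/3 stops lower (darker).
Net: −1 1/3 −3 −2 2/3 = −7 stops.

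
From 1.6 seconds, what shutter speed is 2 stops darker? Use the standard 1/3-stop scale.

Shutter speed: 1.6 → 1.3 → 1 → 0.8 → 0.6 → 0.5 → 0.4 — 2 stops shorter (darker).

0.4 s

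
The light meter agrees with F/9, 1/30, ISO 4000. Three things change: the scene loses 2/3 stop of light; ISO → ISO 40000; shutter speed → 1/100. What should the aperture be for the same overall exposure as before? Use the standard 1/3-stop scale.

Scene light: 2/3 stop darker.
ISO: 4000 → 5000 → 6400 → 8000 → 10000 → 12800 → 16000 → 20000 → 25600 → 32000 → 40000 — 3 1/3 stops raised (brighter).
Shutter speed: 1/30 → 1/40 → 1/50 → 1/60 → 1/80 → 1/100 — 1 2/3 stops faster (darker).
Net so far: 1 stop brighter. Aperture: f/9 → f/10 → f/11 → f/13.

f/13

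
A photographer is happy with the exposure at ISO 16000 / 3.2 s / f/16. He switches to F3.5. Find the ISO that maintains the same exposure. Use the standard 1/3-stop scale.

ISO 800

Aperture: f/16 → f/14 → f/13 → f/11 → f/10 → f/9 → f/8 → f/7.1 → f/6.3 → f/5.6 → f/5 → f/4.5 → f/4 → f/3.5 — 4 1/3 stops opened up (brighter).
Need 4 1/3 stops darker from the ISO: 16000 → 12800 → 10000 → 8000 → 6400 → 5000 → 4000 → 3200 → 2500 → 2000 → 1600 → 1250 → 1000 → 800.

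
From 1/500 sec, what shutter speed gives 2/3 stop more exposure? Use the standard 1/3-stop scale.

1/320s

Shutter speed: 1/500 → 1/400 → 1/320 — 2/3 stop longer (brighter).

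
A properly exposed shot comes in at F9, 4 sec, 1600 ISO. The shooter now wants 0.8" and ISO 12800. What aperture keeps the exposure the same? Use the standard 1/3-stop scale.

Shutter speed: 4 → 3.2 → 2.5 → 2 → 1.6 → 1.3 → 1 → 0.8 — 2 1/3 stops shorter (darker).
ISO: 1600 → 2000 → 2500 → 3200 → 4000 → 5000 → 6400 → 8000 → 10000 → 12800 — 3 stops higher (brighter).
Net change so far: 2/3 stop brighter. Offset with the aperture: f/9 → f/10 → f/11.

f/11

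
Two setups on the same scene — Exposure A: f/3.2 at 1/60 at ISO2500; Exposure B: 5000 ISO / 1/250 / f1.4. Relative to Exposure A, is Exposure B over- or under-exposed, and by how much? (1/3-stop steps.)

Aperture: f/3.2 → f/2.8 → f/2.5 → f/2.2 → f/2 → f/1.8 → f/1.6 → f/1.4 — 2 1/3 stops larger aperture (brighter).
Shutter speed: 1/60 → 1/80 → 1/100 → 1/125 → 1/160 → 1/200 → 1/250 — 2 stops faster (darker).
ISO: 2500 → 3200 → 4000 → 5000 — 1 stop higher (brighter).
Net: +2 1/3 −2 +1 = +1 1/3 stops.

1 1/3 stops brighter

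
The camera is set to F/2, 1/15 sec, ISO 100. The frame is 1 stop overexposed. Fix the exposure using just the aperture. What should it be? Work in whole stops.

Overexposed by 1 stop → need 1 stop darker.
Aperture: f/2 → f/2.8.

f/2.8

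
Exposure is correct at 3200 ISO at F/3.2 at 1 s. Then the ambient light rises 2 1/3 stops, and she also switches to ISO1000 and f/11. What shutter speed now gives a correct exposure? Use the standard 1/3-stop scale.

8 s

Scene light: 2 1/3 stops brighter.
ISO: 3200 → 2500 → 2000 → 1600 → 1250 → 1000 — 1 2/3 stops dropped (darker).
Aperture: f/3.2 → f/3.5 → f/4 → f/4.5 → f/5 → f/5.6 → f/6.3 → f/7.1 → f/8 → f/9 → f/10 → f/11 — 3 2/3 stops stopped down (darker).
Net so far: 3 stops darker. Shutter speed: 1 → 1.3 → 1.6 → 2 → 2.5 → 3.2 → 4 → 5 → 6 → 8.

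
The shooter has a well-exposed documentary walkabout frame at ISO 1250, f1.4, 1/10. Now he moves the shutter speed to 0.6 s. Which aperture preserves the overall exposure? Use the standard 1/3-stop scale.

Shutter speed: 1/10 → 1/8 → 1/6 → 1/5 → 1/4 → 0.3 → 0.4 → 0.5 → 0.6 — 2 2/3 stops longer (brighter).
Need 2 2/3 stops darker from the aperture: f/1.4 → f/1.6 → f/1.8 → f/2 → f/2.2 → f/2.5 → f/2.8 → f/3.2 → f/3.5.

f/3.5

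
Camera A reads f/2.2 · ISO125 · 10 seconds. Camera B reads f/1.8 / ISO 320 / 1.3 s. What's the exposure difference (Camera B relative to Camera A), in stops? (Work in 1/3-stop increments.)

Aperture: f/2.2 → f/2 → f/1.8 — 2/3 stop wider (brighter).
Shutter speed: 10 → 8 → 6 → 5 → 4 → 3.2 → 2.5 → 2 → 1.6 → 1.3 — 3 stops faster (darker).
ISO: 125 → 160 → 200 → 250 → 320 — 1 1/3 stops higher (brighter).
Net: +2/3 −3 +1 1/3 = −1 stop.

1 stop darker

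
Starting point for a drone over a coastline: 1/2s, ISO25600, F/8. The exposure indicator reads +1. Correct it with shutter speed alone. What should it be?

1/4s

Overexposed by 1 stop → need 1 stop darker.
Shutter speed: 1/2 → 1/4.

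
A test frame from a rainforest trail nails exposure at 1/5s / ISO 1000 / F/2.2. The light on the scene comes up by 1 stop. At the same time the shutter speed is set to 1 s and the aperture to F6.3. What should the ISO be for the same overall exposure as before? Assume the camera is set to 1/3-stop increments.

ISO 800

Scene light: 1 stop brighter.
Shutter speed: 1/5 → 1/4 → 0.3 → 0.4 → 0.5 → 0.6 → 0.8 → 1 — 2 1/3 stops slower (brighter).
Aperture: f/2.2 → f/2.5 → f/2.8 → f/3.2 → f/3.5 → f/4 → f/4.5 → f/5 → f/5.6 → f/6.3 — 3 stops smaller aperture (darker).
Net so far: 1/3 stop brighter. ISO: 1000 → 800.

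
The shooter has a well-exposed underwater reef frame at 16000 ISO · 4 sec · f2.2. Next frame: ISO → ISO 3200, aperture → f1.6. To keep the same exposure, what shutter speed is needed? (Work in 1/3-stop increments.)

ISO: 16000 → 12800 → 10000 → 8000 → 6400 → 5000 → 4000 → 3200 — 2 1/3 stops dropped (darker).
Aperture: f/2.2 → f/2 → f/1.8 → f/1.6 — 1 stop wider (brighter).
Net change so far: 1 1/3 stops darker. Offset with the shutter speed: 4 → 5 → 6 → 8 → 10.

10 s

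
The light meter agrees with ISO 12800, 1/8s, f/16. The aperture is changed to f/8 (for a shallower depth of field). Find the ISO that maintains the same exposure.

Aperture: f/16 → f/11 → f/8 — 2 stops larger aperture (brighter).
Need 2 stops darker from the ISO: 12800 → 6400 → 3200.

ISO 3200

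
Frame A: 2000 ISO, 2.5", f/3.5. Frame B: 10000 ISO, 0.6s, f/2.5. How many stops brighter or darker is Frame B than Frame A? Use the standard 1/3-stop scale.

1 1/3 stops brighter

Aperture: f/3.5 → f/3.2 → f/2.8 → f/2.5 — 1 stop larger aperture (brighter).
Shutter speed: 2.5 → 2 → 1.6 → 1.3 → 1 → 0.8 → 0.6 — 2 stops faster (darker).
ISO: 2000 → 2500 → 3200 → 4000 → 5000 → 6400 → 8000 → 10000 — 2 1/3 stops higher (brighter).
Net: +1 −2 +2 1/3 = +1 1/3 stops.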